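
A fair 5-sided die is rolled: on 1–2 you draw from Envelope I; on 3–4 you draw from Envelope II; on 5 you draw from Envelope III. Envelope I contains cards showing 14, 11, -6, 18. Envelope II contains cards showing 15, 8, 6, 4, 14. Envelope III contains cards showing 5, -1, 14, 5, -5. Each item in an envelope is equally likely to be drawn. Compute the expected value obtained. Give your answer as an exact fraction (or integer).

409/50

E[X | Envelope I] = (14 + 11 − 6 + 18)/4 = 37/4
E[X | Envelope II] = (15 + 8 + 6 + 4 + 14)/5 = 47/5
E[X | Envelope III] = (5 − 1 + 14 + 5 − 5)/5 = 18/5
E[X] = (2/5)·37/4 + (2/5)·47/5 + (1/5)·18/5 = 409/50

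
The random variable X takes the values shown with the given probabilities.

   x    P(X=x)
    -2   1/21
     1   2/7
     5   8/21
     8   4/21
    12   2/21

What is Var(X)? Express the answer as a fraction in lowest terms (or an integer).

5834/441

E[X] = (1/21)·(-2) + (2/7)·1 + (8/21)·5 + (4/21)·8 + (2/21)·12 = 100/21
E[X²] = (1/21)·4 + (2/7)·1 + (8/21)·25 + (4/21)·64 + (2/21)·144 = 754/21
Var(X) = 754/21 − (100/21)² = 5834/441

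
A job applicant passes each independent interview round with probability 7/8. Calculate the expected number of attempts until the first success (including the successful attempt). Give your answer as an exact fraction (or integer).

8/7

For a geometric distribution, E[trials] = 1/p = 1/(7/8) = 8/7.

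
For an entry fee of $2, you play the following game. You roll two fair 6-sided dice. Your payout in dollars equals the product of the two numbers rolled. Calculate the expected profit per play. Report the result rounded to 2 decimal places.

Distribution of the product of the two numbers rolled: 1 w.p. 1/36, 2 w.p. 1/18, 3 w.p. 1/18, 4 w.p. 1/12, 5 w.p. 1/18, 6 w.p. 1/9, …
E[payout] = (1/36)·1 + (1/18)·2 + (1/18)·3 + (1/12)·4 + (1/18)·5 + (1/9)·6 + (1/18)·8 + (1/36)·9 + (1/18)·10 + (1/9)·12 + (1/18)·15 + (1/36)·16 + (1/18)·18 + (1/18)·20 + (1/18)·24 + (1/36)·25 + (1/18)·30 + (1/36)·36 = 49/4
Expected profit = 49/4 − 2 = 41/4 ≈ $10.25

$10.25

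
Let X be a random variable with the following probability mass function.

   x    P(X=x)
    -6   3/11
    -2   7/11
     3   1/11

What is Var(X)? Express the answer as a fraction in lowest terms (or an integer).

E[X] = (3/11)·(-6) + (7/11)·(-2) + (1/11)·3 = -29/11
E[X²] = (3/11)·36 + (7/11)·4 + (1/11)·9 = 145/11
Var(X) = 145/11 − (-29/11)² = 754/121

754/121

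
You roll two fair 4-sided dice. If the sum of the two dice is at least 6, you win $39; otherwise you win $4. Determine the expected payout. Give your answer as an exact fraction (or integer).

137/8 dollars

E[payout] = (5/8)·4 + (3/8)·39 = 137/8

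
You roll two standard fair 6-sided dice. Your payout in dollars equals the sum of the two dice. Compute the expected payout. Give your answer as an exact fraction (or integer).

Distribution of the sum of the two dice: 2 w.p. 1/36, 3 w.p. 1/18, 4 w.p. 1/12, 5 w.p. 1/9, 6 w.p. 5/36, 7 w.p. 1/6, …
E[payout] = (1/36)·2 + (1/18)·3 + (1/12)·4 + (1/9)·5 + (5/36)·6 + (1/6)·7 + (5/36)·8 + (1/9)·9 + (1/12)·10 + (1/18)·11 + (1/36)·12 = 7

$7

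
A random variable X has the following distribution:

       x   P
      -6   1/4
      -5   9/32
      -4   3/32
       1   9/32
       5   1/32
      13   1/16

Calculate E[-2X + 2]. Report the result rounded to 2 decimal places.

6.06

E[-2x+2] = (1/4)·14 + (9/32)·12 + (3/32)·10 + (9/32)·0 + (1/32)·(-8) + (1/16)·(-24)
     = 97/16 ≈ 6.06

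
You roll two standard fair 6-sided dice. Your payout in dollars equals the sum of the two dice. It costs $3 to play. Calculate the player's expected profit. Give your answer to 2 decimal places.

$4.00

Distribution of the sum of the two dice: 2 w.p. 1/36, 3 w.p. 1/18, 4 w.p. 1/12, 5 w.p. 1/9, 6 w.p. 5/36, 7 w.p. 1/6, …
E[payout] = (1/36)·2 + (1/18)·3 + (1/12)·4 + (1/9)·5 + (5/36)·6 + (1/6)·7 + (5/36)·8 + (1/9)·9 + (1/12)·10 + (1/18)·11 + (1/36)·12 = 7
Expected profit = 7 − 3 = 4 ≈ $4.00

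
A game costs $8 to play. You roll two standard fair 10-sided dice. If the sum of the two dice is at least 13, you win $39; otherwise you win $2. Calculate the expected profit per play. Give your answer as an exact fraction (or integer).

E[payout] = (16/25)·2 + (9/25)·39 = 383/25
Expected profit = 383/25 − 8 = 183/25

183/25 dollars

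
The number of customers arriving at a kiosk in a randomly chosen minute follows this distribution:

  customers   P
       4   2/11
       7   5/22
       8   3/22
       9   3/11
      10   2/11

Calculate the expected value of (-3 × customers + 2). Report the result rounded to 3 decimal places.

-21.045

E[-3x+2] = (2/11)·(-10) + (5/22)·(-19) + (3/22)·(-22) + (3/11)·(-25) + (2/11)·(-28)
     = -463/22 ≈ -21.045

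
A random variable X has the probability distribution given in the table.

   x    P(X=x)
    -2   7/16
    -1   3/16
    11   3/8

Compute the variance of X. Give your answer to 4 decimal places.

37.9336

E[X] = (7/16)·(-2) + (3/16)·(-1) + (3/8)·11 = 49/16
E[X²] = (7/16)·4 + (3/16)·1 + (3/8)·121 = 757/16
Var(X) = 757/16 − (49/16)² = 9711/256 ≈ 37.9336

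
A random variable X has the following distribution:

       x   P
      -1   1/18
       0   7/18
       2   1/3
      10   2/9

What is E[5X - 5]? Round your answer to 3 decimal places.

E[5x-5] = (1/18)·(-10) + (7/18)·(-5) + (1/3)·5 + (2/9)·45
     = 55/6 ≈ 9.167

9.167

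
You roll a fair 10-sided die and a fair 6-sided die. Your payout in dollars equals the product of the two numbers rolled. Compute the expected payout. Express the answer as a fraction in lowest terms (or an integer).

Distribution of the product of the two numbers rolled: 1 w.p. 1/60, 2 w.p. 1/30, 3 w.p. 1/30, 4 w.p. 1/20, 5 w.p. 1/30, 6 w.p. 1/15, …
E[payout] = (1/60)·1 + (1/30)·2 + (1/30)·3 + (1/20)·4 + (1/30)·5 + (1/15)·6 + (1/60)·7 + (1/20)·8 + (1/30)·9 + (1/20)·10 + (1/15)·12 + (1/60)·14 + (1/30)·15 + (1/30)·16 + (1/20)·18 + (1/20)·20 + (1/60)·21 + (1/20)·24 + (1/60)·25 + (1/60)·27 + (1/60)·28 + (1/20)·30 + (1/60)·32 + (1/60)·35 + (1/30)·36 + (1/30)·40 + (1/60)·42 + (1/60)·45 + (1/60)·48 + (1/60)·50 + (1/60)·54 + (1/60)·60 = 77/4

77/4 dollars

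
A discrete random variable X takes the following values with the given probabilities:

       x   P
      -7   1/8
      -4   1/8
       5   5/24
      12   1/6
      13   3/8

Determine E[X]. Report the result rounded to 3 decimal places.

6.542

E[X] = (1/8)·(-7) + (1/8)·(-4) + (5/24)·5 + (1/6)·12 + (3/8)·13
     = 157/24 ≈ 6.542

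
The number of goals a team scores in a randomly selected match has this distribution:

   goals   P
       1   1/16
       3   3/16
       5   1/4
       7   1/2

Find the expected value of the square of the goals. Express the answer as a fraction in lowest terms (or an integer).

65/2

E[X²] = (1/16)·1 + (3/16)·9 + (1/4)·25 + (1/2)·49
     = 65/2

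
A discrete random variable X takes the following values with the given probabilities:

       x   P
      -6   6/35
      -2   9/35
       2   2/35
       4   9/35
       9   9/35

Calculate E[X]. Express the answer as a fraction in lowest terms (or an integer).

67/35

E[X] = (6/35)·(-6) + (9/35)·(-2) + (2/35)·2 + (9/35)·4 + (9/35)·9
     = 67/35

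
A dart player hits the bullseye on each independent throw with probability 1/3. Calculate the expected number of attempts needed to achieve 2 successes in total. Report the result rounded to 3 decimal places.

By linearity (sum of 2 independent geometric waits), E[trials] = 2/p = 2/(1/3) = 6.
≈ 6.000

6.000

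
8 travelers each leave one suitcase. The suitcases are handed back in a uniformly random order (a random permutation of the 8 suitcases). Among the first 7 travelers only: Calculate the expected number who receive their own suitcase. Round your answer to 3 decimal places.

Let Xᵢ = 1 if person i gets their own suitcase. For each i, P(Xᵢ=1) = 1/8.
By linearity of expectation, E[X₁+…+X_7] = 7·(1/8) = 7/8.
≈ 0.875

0.875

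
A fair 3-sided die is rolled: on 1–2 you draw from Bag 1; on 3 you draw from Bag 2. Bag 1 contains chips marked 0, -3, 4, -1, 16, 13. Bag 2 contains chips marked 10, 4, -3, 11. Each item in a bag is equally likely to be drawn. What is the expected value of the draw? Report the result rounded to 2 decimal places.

5.06

E[X | Bag 1] = (0 − 3 + 4 − 1 + 16 + 13)/6 = 29/6
E[X | Bag 2] = (10 + 4 − 3 + 11)/4 = 11/2
E[X] = (2/3)·29/6 + (1/3)·11/2 = 91/18 ≈ 5.06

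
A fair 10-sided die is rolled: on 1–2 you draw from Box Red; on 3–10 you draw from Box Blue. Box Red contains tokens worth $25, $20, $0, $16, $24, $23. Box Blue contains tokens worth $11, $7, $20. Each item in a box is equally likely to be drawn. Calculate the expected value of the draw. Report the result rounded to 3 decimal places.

$13.733

E[X | Box Red] = (25 + 20 + 0 + 16 + 24 + 23)/6 = 18
E[X | Box Blue] = (11 + 7 + 20)/3 = 38/3
E[X] = (1/5)·18 + (4/5)·38/3 = 206/15 ≈ 13.733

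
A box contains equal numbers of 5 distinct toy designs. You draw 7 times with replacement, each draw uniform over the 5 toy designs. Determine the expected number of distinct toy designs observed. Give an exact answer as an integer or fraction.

61741/15625

Let Xⱼ=1 if type j appears at least once. P(Xⱼ=1) = 1 − ((5−1)/5)^7 = 61741/78125.
E[#distinct] = 5·61741/78125 = 61741/15625.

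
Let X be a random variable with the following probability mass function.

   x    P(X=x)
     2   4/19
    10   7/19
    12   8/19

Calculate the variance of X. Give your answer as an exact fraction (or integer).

E[X] = (4/19)·2 + (7/19)·10 + (8/19)·12 = 174/19
E[X²] = (4/19)·4 + (7/19)·100 + (8/19)·144 = 1868/19
Var(X) = 1868/19 − (174/19)² = 5216/361

5216/361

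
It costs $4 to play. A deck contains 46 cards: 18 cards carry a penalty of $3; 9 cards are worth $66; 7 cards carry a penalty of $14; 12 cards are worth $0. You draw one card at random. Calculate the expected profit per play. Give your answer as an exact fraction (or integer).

E[payout] = (18/46)·(-3) + (9/46)·66 + (7/46)·(-14) + (12/46)·0 = 221/23
Expected profit = 221/23 − 4 = 129/23

129/23 dollars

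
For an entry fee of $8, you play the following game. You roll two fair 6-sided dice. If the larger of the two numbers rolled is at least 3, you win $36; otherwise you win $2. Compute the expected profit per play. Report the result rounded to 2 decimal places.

$24.22

E[payout] = (1/9)·2 + (8/9)·36 = 290/9
Expected profit = 290/9 − 8 = 218/9 ≈ $24.22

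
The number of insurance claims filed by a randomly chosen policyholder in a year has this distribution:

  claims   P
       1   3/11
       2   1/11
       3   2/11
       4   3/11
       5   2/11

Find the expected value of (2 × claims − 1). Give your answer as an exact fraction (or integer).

5

E[2x-1] = (3/11)·1 + (1/11)·3 + (2/11)·5 + (3/11)·7 + (2/11)·9
     = 5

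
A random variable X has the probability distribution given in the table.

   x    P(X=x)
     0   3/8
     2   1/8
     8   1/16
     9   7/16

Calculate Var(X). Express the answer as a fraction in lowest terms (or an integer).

4599/256

E[X] = (3/8)·0 + (1/8)·2 + (1/16)·8 + (7/16)·9 = 75/16
E[X²] = (3/8)·0 + (1/8)·4 + (1/16)·64 + (7/16)·81 = 639/16
Var(X) = 639/16 − (75/16)² = 4599/256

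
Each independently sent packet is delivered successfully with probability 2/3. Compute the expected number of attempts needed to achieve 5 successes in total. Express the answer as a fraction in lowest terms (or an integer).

15/2

By linearity (sum of 5 independent geometric waits), E[trials] = 5/p = 5/(2/3) = 15/2.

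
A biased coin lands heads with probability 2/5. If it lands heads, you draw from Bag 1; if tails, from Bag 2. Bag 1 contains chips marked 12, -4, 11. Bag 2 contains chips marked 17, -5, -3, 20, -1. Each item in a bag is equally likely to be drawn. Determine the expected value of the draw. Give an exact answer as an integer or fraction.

E[X | Bag 1] = (12 − 4 + 11)/3 = 19/3
E[X | Bag 2] = (17 − 5 − 3 + 20 − 1)/5 = 28/5
E[X] = (2/5)·19/3 + (3/5)·28/5 = 442/75

442/75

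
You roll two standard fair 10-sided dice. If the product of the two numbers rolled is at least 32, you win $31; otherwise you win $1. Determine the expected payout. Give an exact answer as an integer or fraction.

127/10 dollars

E[payout] = (61/100)·1 + (39/100)·31 = 127/10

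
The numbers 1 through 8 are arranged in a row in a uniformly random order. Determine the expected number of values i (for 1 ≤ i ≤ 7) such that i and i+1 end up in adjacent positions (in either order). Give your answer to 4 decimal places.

For each i ∈ {1,…,7}, let Xᵢ = 1 if i and i+1 are adjacent. P(Xᵢ=1) = 2·(8−1)!/8! = 2/8.
By linearity, E[ΣXᵢ] = (7)·(2/8) = 7/4.
≈ 1.7500

1.7500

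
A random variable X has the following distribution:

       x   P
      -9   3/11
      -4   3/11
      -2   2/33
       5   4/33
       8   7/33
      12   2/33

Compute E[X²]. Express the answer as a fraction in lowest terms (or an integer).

E[X²] = (3/11)·81 + (3/11)·16 + (2/33)·4 + (4/33)·25 + (7/33)·64 + (2/33)·144
     = 1717/33

1717/33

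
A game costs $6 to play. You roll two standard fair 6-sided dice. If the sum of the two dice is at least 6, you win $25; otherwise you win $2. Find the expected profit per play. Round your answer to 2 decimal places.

$12.61

E[payout] = (5/18)·2 + (13/18)·25 = 335/18
Expected profit = 335/18 − 6 = 227/18 ≈ $12.61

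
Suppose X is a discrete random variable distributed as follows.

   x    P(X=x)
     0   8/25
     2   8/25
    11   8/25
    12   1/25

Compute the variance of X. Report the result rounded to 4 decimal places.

24.2304

E[X] = (8/25)·0 + (8/25)·2 + (8/25)·11 + (1/25)·12 = 116/25
E[X²] = (8/25)·0 + (8/25)·4 + (8/25)·121 + (1/25)·144 = 1144/25
Var(X) = 1144/25 − (116/25)² = 15144/625 ≈ 24.2304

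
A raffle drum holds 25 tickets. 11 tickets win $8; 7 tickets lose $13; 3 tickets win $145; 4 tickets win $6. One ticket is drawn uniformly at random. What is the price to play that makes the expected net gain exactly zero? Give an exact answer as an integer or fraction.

E[payout] = (11/25)·8 + (7/25)·(-13) + (3/25)·145 + (4/25)·6 = 456/25
Fair fee = E[payout] = 456/25

456/25 dollars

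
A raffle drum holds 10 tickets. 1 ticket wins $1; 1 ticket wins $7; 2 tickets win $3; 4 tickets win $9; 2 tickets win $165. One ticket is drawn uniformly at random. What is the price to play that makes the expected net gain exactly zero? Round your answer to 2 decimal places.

E[payout] = (1/10)·1 + (1/10)·7 + (2/10)·3 + (4/10)·9 + (2/10)·165 = 38
Fair fee = E[payout] = 38 ≈ $38.00

$38.00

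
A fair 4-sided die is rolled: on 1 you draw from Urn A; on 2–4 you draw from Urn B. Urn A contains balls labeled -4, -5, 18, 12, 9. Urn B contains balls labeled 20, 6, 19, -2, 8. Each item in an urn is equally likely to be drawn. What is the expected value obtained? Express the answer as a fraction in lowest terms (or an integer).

E[X | Urn A] = (-4 − 5 + 18 + 12 + 9)/5 = 6
E[X | Urn B] = (20 + 6 + 19 − 2 + 8)/5 = 51/5
E[X] = (1/4)·6 + (3/4)·51/5 = 183/20

183/20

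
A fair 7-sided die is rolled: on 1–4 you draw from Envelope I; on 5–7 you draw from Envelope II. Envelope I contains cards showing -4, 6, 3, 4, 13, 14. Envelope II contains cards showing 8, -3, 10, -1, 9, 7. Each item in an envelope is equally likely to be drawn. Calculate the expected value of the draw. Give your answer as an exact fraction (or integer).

39/7

E[X | Envelope I] = (-4 + 6 + 3 + 4 + 13 + 14)/6 = 6
E[X | Envelope II] = (8 − 3 + 10 − 1 + 9 + 7)/6 = 5
E[X] = (4/7)·6 + (3/7)·5 = 39/7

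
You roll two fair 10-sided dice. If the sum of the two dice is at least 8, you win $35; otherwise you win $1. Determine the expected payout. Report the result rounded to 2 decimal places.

$27.86

E[payout] = (21/100)·1 + (79/100)·35 = 1393/50
≈ $27.86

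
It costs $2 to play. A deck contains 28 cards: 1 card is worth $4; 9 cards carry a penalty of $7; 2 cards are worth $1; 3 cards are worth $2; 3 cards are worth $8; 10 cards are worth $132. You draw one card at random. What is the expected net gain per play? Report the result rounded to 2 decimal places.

E[payout] = (1/28)·4 + (9/28)·(-7) + (2/28)·1 + (3/28)·2 + (3/28)·8 + (10/28)·132 = 1293/28
Expected profit = 1293/28 − 2 = 1237/28 ≈ $44.18

$44.18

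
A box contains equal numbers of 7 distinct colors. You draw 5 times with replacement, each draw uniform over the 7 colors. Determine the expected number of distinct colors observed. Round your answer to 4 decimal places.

Let Xⱼ=1 if type j appears at least once. P(Xⱼ=1) = 1 − ((7−1)/7)^5 = 9031/16807.
E[#distinct] = 7·9031/16807 = 9031/2401.
≈ 3.7613

3.7613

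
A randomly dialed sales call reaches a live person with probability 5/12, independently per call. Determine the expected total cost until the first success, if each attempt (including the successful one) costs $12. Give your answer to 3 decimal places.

E[#attempts] = 1/p = 12/5; E[cost] = 12·12/5 = 144/5.
≈ 28.800

$28.800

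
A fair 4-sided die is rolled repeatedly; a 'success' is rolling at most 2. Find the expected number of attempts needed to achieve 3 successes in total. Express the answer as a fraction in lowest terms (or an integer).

6

By linearity (sum of 3 independent geometric waits), E[trials] = 3/p = 3/(1/2) = 6.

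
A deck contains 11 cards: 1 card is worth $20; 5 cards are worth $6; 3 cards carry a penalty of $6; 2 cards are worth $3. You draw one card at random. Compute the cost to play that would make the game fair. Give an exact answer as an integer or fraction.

38/11 dollars

E[payout] = (1/11)·20 + (5/11)·6 + (3/11)·(-6) + (2/11)·3 = 38/11
Fair fee = E[payout] = 38/11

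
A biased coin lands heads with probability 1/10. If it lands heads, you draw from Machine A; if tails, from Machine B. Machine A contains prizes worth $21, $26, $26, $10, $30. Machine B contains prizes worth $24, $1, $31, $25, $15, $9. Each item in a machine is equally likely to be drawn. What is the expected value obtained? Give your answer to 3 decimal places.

$18.010

E[X | Machine A] = (21 + 26 + 26 + 10 + 30)/5 = 113/5
E[X | Machine B] = (24 + 1 + 31 + 25 + 15 + 9)/6 = 35/2
E[X] = (1/10)·113/5 + (9/10)·35/2 = 1801/100 ≈ 18.010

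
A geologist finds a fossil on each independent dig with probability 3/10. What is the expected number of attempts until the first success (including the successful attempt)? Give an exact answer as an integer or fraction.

For a geometric distribution, E[trials] = 1/p = 1/(3/10) = 10/3.

10/3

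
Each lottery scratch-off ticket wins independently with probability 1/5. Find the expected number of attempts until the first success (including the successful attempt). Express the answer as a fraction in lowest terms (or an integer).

For a geometric distribution, E[trials] = 1/p = 1/(1/5) = 5.

5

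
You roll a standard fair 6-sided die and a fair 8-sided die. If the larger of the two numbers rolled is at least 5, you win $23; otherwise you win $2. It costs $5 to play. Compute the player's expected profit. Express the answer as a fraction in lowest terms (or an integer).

E[payout] = (1/3)·2 + (2/3)·23 = 16
Expected profit = 16 − 5 = 11

$11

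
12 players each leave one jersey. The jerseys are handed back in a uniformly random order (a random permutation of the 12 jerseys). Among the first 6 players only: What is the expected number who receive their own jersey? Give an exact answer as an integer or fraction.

Let Xᵢ = 1 if person i gets their own jersey. For each i, P(Xᵢ=1) = 1/12.
By linearity of expectation, E[X₁+…+X_6] = 6·(1/12) = 1/2.

1/2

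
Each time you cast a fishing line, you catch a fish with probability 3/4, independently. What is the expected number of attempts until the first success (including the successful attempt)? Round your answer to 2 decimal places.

For a geometric distribution, E[trials] = 1/p = 1/(3/4) = 4/3.
≈ 1.33

1.33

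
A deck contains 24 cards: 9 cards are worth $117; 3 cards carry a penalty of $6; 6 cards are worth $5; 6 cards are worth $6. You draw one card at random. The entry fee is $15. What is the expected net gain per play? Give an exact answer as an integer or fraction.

E[payout] = (9/24)·117 + (3/24)·(-6) + (6/24)·5 + (6/24)·6 = 367/8
Expected profit = 367/8 − 15 = 247/8

247/8 dollars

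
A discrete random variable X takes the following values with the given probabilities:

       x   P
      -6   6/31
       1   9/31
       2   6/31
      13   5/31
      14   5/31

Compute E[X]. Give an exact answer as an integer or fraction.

120/31

E[X] = (6/31)·(-6) + (9/31)·1 + (6/31)·2 + (5/31)·13 + (5/31)·14
     = 120/31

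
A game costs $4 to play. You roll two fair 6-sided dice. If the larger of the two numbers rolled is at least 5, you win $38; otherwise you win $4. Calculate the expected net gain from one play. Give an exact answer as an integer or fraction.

170/9 dollars

E[payout] = (4/9)·4 + (5/9)·38 = 206/9
Expected profit = 206/9 − 4 = 170/9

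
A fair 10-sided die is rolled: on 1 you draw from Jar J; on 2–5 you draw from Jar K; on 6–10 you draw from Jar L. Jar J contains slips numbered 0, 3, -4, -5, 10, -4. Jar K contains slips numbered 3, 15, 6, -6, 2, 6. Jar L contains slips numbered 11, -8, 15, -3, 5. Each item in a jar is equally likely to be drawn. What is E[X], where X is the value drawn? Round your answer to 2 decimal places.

3.73

E[X | Jar J] = (0 + 3 − 4 − 5 + 10 − 4)/6 = 0
E[X | Jar K] = (3 + 15 + 6 − 6 + 2 + 6)/6 = 13/3
E[X | Jar L] = (11 − 8 + 15 − 3 + 5)/5 = 4
E[X] = (1/10)·0 + (2/5)·13/3 + (1/2)·4 = 56/15 ≈ 3.73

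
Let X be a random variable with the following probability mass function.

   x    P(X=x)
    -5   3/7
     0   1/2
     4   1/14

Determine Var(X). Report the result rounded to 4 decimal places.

E[X] = (3/7)·(-5) + (1/2)·0 + (1/14)·4 = -13/7
E[X²] = (3/7)·25 + (1/2)·0 + (1/14)·16 = 83/7
Var(X) = 83/7 − (-13/7)² = 412/49 ≈ 8.4082

8.4082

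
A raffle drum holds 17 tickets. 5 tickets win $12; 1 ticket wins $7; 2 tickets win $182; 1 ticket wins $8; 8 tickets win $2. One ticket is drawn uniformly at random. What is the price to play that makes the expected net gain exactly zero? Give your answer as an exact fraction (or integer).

E[payout] = (5/17)·12 + (1/17)·7 + (2/17)·182 + (1/17)·8 + (8/17)·2 = 455/17
Fair fee = E[payout] = 455/17

455/17 dollars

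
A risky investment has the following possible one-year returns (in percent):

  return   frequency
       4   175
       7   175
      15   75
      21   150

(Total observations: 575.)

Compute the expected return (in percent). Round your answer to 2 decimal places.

Total = 575, so P(return=4) = 175/575, etc.
E[X] = (7/23)·4 + (7/23)·7 + (3/23)·15 + (6/23)·21
     = 248/23 ≈ 10.78

10.78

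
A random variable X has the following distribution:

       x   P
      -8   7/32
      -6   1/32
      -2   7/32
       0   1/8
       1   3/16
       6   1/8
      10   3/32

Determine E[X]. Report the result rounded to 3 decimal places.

-0.500

E[X] = (7/32)·(-8) + (1/32)·(-6) + (7/32)·(-2) + (1/8)·0 + (3/16)·1 + (1/8)·6 + (3/32)·10
     = -1/2 ≈ -0.500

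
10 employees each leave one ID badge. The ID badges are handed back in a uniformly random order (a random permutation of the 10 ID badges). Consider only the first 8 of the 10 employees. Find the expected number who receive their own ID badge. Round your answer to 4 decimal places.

Let Xᵢ = 1 if person i gets their own ID badge. For each i, P(Xᵢ=1) = 1/10.
By linearity of expectation, E[X₁+…+X_8] = 8·(1/10) = 4/5.
≈ 0.8000

0.8000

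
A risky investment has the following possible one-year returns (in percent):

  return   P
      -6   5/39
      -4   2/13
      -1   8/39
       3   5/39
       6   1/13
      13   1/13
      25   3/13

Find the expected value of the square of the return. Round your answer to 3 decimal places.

168.436

E[X²] = (5/39)·36 + (2/13)·16 + (8/39)·1 + (5/39)·9 + (1/13)·36 + (1/13)·169 + (3/13)·625
     = 6569/39 ≈ 168.436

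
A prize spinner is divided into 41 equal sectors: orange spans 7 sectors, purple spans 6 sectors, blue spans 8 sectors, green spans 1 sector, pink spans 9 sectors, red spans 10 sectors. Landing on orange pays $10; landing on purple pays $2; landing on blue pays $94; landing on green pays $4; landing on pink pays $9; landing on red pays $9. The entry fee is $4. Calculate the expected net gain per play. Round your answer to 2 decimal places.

E[payout] = (7/41)·10 + (6/41)·2 + (8/41)·94 + (1/41)·4 + (9/41)·9 + (10/41)·9 = 1009/41
Expected profit = 1009/41 − 4 = 845/41 ≈ $20.61

$20.61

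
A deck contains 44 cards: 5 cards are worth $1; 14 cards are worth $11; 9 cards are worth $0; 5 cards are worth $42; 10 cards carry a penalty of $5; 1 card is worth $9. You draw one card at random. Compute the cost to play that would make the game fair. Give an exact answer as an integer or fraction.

E[payout] = (5/44)·1 + (14/44)·11 + (9/44)·0 + (5/44)·42 + (10/44)·(-5) + (1/44)·9 = 82/11
Fair fee = E[payout] = 82/11

82/11 dollars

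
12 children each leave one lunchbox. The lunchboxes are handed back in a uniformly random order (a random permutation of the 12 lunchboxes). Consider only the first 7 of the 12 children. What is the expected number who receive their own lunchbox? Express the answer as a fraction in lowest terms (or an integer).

Let Xᵢ = 1 if person i gets their own lunchbox. For each i, P(Xᵢ=1) = 1/12.
By linearity of expectation, E[X₁+…+X_7] = 7·(1/12) = 7/12.

7/12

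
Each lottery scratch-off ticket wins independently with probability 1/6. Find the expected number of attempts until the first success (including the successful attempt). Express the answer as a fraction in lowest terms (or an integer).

6

For a geometric distribution, E[trials] = 1/p = 1/(1/6) = 6.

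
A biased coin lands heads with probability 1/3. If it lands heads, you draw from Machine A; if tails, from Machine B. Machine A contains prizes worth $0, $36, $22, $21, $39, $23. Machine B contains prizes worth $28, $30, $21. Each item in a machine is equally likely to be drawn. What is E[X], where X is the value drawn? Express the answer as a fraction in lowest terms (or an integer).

457/18 dollars

E[X | Machine A] = (0 + 36 + 22 + 21 + 39 + 23)/6 = 47/2
E[X | Machine B] = (28 + 30 + 21)/3 = 79/3
E[X] = (1/3)·47/2 + (2/3)·79/3 = 457/18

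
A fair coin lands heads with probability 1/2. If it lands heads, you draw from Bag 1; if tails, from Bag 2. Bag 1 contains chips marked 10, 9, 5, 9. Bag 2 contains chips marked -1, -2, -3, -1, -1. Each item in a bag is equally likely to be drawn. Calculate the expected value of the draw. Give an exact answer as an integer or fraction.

133/40

E[X | Bag 1] = (10 + 9 + 5 + 9)/4 = 33/4
E[X | Bag 2] = (-1 − 2 − 3 − 1 − 1)/5 = -8/5
E[X] = (1/2)·33/4 + (1/2)·(-8/5) = 133/40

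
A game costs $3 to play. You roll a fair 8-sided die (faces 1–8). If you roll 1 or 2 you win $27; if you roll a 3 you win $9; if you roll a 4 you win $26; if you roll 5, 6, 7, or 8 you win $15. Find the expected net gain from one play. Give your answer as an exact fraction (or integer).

125/8 dollars

E[payout] = (1/8)·9 + (1/2)·15 + (1/8)·26 + (1/4)·27 = 149/8
Expected profit = 149/8 − 3 = 125/8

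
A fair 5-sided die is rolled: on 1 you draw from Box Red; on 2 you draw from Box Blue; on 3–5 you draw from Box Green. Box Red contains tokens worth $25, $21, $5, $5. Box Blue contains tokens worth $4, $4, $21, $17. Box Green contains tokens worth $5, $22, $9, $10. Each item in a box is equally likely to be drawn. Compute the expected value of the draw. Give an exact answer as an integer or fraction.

E[X | Box Red] = (25 + 21 + 5 + 5)/4 = 14
E[X | Box Blue] = (4 + 4 + 21 + 17)/4 = 23/2
E[X | Box Green] = (5 + 22 + 9 + 10)/4 = 23/2
E[X] = (1/5)·14 + (1/5)·23/2 + (3/5)·23/2 = 12

$12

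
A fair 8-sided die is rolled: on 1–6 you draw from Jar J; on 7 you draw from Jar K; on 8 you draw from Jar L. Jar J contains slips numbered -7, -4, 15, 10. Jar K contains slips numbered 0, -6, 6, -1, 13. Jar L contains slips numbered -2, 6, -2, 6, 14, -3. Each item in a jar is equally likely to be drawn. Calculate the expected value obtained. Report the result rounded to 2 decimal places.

3.32

E[X | Jar J] = (-7 − 4 + 15 + 10)/4 = 7/2
E[X | Jar K] = (0 − 6 + 6 − 1 + 13)/5 = 12/5
E[X | Jar L] = (-2 + 6 − 2 + 6 + 14 − 3)/6 = 19/6
E[X] = (3/4)·7/2 + (1/8)·12/5 + (1/8)·19/6 = 797/240 ≈ 3.32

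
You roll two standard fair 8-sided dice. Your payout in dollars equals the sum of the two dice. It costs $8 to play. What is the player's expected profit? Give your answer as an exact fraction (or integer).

$1

Distribution of the sum of the two dice: 2 w.p. 1/64, 3 w.p. 1/32, 4 w.p. 3/64, 5 w.p. 1/16, 6 w.p. 5/64, 7 w.p. 3/32, …
E[payout] = (1/64)·2 + (1/32)·3 + (3/64)·4 + (1/16)·5 + (5/64)·6 + (3/32)·7 + (7/64)·8 + (1/8)·9 + (7/64)·10 + (3/32)·11 + (5/64)·12 + (1/16)·13 + (3/64)·14 + (1/32)·15 + (1/64)·16 = 9
Expected profit = 9 − 8 = 1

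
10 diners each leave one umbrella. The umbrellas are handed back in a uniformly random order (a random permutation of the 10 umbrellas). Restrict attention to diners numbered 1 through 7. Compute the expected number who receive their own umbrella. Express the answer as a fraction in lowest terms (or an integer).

7/10

Let Xᵢ = 1 if person i gets their own umbrella. For each i, P(Xᵢ=1) = 1/10.
By linearity of expectation, E[X₁+…+X_7] = 7·(1/10) = 7/10.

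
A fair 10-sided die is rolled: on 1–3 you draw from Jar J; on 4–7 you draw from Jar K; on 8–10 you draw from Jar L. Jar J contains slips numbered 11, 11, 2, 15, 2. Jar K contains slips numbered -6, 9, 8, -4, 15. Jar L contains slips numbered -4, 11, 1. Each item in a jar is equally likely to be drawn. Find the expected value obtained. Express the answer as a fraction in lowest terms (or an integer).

251/50

E[X | Jar J] = (11 + 11 + 2 + 15 + 2)/5 = 41/5
E[X | Jar K] = (-6 + 9 + 8 − 4 + 15)/5 = 22/5
E[X | Jar L] = (-4 + 11 + 1)/3 = 8/3
E[X] = (3/10)·41/5 + (2/5)·22/5 + (3/10)·8/3 = 251/50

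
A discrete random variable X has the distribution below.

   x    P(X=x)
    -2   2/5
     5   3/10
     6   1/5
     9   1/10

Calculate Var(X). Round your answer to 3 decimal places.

E[X] = (2/5)·(-2) + (3/10)·5 + (1/5)·6 + (1/10)·9 = 14/5
E[X²] = (2/5)·4 + (3/10)·25 + (1/5)·36 + (1/10)·81 = 122/5
Var(X) = 122/5 − (14/5)² = 414/25 ≈ 16.560

16.560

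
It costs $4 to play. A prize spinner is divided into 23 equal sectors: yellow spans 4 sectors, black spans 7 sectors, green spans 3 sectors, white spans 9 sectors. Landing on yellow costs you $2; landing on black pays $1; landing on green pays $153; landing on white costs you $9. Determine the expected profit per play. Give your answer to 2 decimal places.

$12.39

E[payout] = (4/23)·(-2) + (7/23)·1 + (3/23)·153 + (9/23)·(-9) = 377/23
Expected profit = 377/23 − 4 = 285/23 ≈ $12.39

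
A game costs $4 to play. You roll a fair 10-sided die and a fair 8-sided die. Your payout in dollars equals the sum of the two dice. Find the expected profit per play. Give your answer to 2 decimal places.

$6.00

Distribution of the sum of the two dice: 2 w.p. 1/80, 3 w.p. 1/40, 4 w.p. 3/80, 5 w.p. 1/20, 6 w.p. 1/16, 7 w.p. 3/40, …
E[payout] = (1/80)·2 + (1/40)·3 + (3/80)·4 + (1/20)·5 + (1/16)·6 + (3/40)·7 + (7/80)·8 + (1/10)·9 + (1/10)·10 + (1/10)·11 + (7/80)·12 + (3/40)·13 + (1/16)·14 + (1/20)·15 + (3/80)·16 + (1/40)·17 + (1/80)·18 = 10
Expected profit = 10 − 4 = 6 ≈ $6.00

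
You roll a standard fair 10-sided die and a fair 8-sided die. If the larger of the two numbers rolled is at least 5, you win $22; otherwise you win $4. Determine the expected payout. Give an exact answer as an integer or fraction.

92/5 dollars

E[payout] = (1/5)·4 + (4/5)·22 = 92/5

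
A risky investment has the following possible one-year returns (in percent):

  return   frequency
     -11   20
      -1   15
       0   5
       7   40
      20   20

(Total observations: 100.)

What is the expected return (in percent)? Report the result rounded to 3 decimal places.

4.450

Total = 100, so P(return=-11) = 20/100, etc.
E[X] = (1/5)·(-11) + (3/20)·(-1) + (1/20)·0 + (2/5)·7 + (1/5)·20
     = 89/20 ≈ 4.450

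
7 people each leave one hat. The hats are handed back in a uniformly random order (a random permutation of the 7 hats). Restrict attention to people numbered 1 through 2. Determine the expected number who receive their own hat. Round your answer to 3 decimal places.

0.286

Let Xᵢ = 1 if person i gets their own hat. For each i, P(Xᵢ=1) = 1/7.
By linearity of expectation, E[X₁+…+X_2] = 2·(1/7) = 2/7.
≈ 0.286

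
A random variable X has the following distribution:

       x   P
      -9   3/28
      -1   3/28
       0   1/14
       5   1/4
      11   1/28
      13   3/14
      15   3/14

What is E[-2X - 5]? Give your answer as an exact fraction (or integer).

E[-2x-5] = (3/28)·13 + (3/28)·(-3) + (1/14)·(-5) + (1/4)·(-15) + (1/28)·(-27) + (3/14)·(-31) + (3/14)·(-35)
     = -127/7

-127/7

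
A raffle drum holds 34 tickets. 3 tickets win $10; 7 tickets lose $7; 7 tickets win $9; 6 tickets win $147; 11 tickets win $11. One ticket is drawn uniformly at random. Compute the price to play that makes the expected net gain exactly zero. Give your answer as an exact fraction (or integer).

1047/34 dollars

E[payout] = (3/34)·10 + (7/34)·(-7) + (7/34)·9 + (6/34)·147 + (11/34)·11 = 1047/34
Fair fee = E[payout] = 1047/34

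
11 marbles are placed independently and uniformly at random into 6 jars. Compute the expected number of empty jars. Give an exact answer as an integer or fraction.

Let Xⱼ=1 if jar j is empty. P(Xⱼ=1) = ((6-1)/6)^11 = 48828125/362797056.
By linearity, E[#empty] = 6·48828125/362797056 = 48828125/60466176.

48828125/60466176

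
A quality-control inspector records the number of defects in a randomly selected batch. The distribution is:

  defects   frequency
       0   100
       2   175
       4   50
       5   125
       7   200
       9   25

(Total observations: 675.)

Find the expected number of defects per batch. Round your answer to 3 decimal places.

Total = 675, so P(defects=0) = 100/675, etc.
E[X] = (4/27)·0 + (7/27)·2 + (2/27)·4 + (5/27)·5 + (8/27)·7 + (1/27)·9
     = 112/27 ≈ 4.148

4.148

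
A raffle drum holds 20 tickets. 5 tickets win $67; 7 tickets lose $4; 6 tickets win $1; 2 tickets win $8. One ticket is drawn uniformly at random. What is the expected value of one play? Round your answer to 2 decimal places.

E[payout] = (5/20)·67 + (7/20)·(-4) + (6/20)·1 + (2/20)·8 = 329/20
≈ $16.45

$16.45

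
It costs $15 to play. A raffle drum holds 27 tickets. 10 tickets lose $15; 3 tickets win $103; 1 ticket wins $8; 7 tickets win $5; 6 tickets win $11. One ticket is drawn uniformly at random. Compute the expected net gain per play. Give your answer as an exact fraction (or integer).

E[payout] = (10/27)·(-15) + (3/27)·103 + (1/27)·8 + (7/27)·5 + (6/27)·11 = 268/27
Expected profit = 268/27 − 15 = -137/27

-137/27 dollars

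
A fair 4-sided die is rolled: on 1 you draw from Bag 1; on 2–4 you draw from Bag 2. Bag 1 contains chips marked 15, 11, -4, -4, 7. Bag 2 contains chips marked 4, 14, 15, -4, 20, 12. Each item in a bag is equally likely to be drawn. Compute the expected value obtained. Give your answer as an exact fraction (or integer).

71/8

E[X | Bag 1] = (15 + 11 − 4 − 4 + 7)/5 = 5
E[X | Bag 2] = (4 + 14 + 15 − 4 + 20 + 12)/6 = 61/6
E[X] = (1/4)·5 + (3/4)·61/6 = 71/8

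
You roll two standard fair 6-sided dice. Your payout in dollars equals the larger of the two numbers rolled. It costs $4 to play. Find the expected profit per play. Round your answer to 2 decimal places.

Distribution of the larger of the two numbers rolled: 1 w.p. 1/36, 2 w.p. 1/12, 3 w.p. 5/36, 4 w.p. 7/36, 5 w.p. 1/4, 6 w.p. 11/36
E[payout] = (1/36)·1 + (1/12)·2 + (5/36)·3 + (7/36)·4 + (1/4)·5 + (11/36)·6 = 161/36
Expected profit = 161/36 − 4 = 17/36 ≈ $0.47

$0.47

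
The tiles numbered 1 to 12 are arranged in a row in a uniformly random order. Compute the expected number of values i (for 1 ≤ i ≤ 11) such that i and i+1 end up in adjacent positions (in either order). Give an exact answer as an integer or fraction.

11/6

For each i ∈ {1,…,11}, let Xᵢ = 1 if i and i+1 are adjacent. P(Xᵢ=1) = 2·(12−1)!/12! = 2/12.
By linearity, E[ΣXᵢ] = (11)·(2/12) = 11/6.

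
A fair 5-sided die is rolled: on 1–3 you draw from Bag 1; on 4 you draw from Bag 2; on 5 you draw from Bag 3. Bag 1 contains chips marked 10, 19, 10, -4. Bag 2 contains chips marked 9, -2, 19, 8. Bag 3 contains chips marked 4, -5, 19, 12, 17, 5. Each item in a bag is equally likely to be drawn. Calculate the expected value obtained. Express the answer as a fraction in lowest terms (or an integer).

E[X | Bag 1] = (10 + 19 + 10 − 4)/4 = 35/4
E[X | Bag 2] = (9 − 2 + 19 + 8)/4 = 17/2
E[X | Bag 3] = (4 − 5 + 19 + 12 + 17 + 5)/6 = 26/3
E[X] = (3/5)·35/4 + (1/5)·17/2 + (1/5)·26/3 = 521/60

521/60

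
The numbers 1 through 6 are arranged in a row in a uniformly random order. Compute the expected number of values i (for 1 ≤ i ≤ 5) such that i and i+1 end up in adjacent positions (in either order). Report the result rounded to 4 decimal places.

For each i ∈ {1,…,5}, let Xᵢ = 1 if i and i+1 are adjacent. P(Xᵢ=1) = 2·(6−1)!/6! = 2/6.
By linearity, E[ΣXᵢ] = (5)·(2/6) = 5/3.
≈ 1.6667

1.6667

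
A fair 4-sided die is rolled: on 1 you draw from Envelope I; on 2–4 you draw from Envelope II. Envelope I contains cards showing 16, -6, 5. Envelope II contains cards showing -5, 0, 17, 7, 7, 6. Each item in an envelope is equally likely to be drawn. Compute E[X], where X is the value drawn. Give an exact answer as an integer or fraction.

21/4

E[X | Envelope I] = (16 − 6 + 5)/3 = 5
E[X | Envelope II] = (-5 + 0 + 17 + 7 + 7 + 6)/6 = 16/3
E[X] = (1/4)·5 + (3/4)·16/3 = 21/4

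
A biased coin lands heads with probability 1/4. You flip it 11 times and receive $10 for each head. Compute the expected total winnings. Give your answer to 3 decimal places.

E[#heads] = 11·1/4 = 11/4 (linearity over flips).
E[winnings] = 10·11/4 = 55/2.
≈ 27.500

$27.500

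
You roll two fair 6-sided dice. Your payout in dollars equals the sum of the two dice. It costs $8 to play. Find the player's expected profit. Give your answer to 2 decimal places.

Distribution of the sum of the two dice: 2 w.p. 1/36, 3 w.p. 1/18, 4 w.p. 1/12, 5 w.p. 1/9, 6 w.p. 5/36, 7 w.p. 1/6, …
E[payout] = (1/36)·2 + (1/18)·3 + (1/12)·4 + (1/9)·5 + (5/36)·6 + (1/6)·7 + (5/36)·8 + (1/9)·9 + (1/12)·10 + (1/18)·11 + (1/36)·12 = 7
Expected profit = 7 − 8 = -1 ≈ -$1.00

-$1.00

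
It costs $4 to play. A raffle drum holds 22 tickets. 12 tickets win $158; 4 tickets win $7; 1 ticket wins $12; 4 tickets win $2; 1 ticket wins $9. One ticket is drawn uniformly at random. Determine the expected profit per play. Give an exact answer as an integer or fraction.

E[payout] = (12/22)·158 + (4/22)·7 + (1/22)·12 + (4/22)·2 + (1/22)·9 = 1953/22
Expected profit = 1953/22 − 4 = 1865/22

1865/22 dollars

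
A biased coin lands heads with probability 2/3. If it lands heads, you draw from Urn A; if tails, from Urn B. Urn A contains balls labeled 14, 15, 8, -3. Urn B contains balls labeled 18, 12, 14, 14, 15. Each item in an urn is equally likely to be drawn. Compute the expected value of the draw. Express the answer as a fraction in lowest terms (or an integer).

E[X | Urn A] = (14 + 15 + 8 − 3)/4 = 17/2
E[X | Urn B] = (18 + 12 + 14 + 14 + 15)/5 = 73/5
E[X] = (2/3)·17/2 + (1/3)·73/5 = 158/15

158/15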